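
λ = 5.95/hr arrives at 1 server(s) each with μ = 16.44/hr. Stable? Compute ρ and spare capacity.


Total capacity cμ = 1·16.44 = 16.44/hr
ρ = λ/(cμ) = 5.95/16.44 = 0.3619
Stable ⇔ ρ < 1: YES
Spare capacity = cμ − λ = 16.44 − 5.95 = 10.49/hr

Final: ρ = 0.3619; stable; margin = 10.49/hr


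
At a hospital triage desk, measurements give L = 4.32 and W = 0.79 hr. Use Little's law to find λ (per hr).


λ = L/W = 4.32/0.79 = 5.4684 /hr

Final: 5.4684 /hr


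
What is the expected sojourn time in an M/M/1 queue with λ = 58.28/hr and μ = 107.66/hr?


W = 1/(μ−λ) = 1/(107.66 − 58.28) = 1/49.38 = 0.02025 hr

Final: 0.02025 hr


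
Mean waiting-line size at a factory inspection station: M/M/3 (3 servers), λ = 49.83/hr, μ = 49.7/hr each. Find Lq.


a = λ/μ = 1.0026; ρ = a/3 = 0.3342
P₀ = 0.362643
Lq = P₀·a^c·ρ / (c!·(1−ρ)²) = 0.362643·1.00787·0.3342/(6·0.44328)
= 0.04593

Final: 0.04593


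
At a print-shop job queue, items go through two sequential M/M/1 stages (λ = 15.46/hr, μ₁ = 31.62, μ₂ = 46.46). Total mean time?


Each node sees arrival rate λ = 15.46/hr (tandem ⇒ throughput preserved).
W₁ = 1/(μ₁−λ) = 1/(31.62−15.46) = 0.06188 hr
W₂ = 1/(μ₂−λ) = 1/(46.46−15.46) = 0.03226 hr
W_total = W₁ + W₂ = 0.06188 + 0.03226 = 0.09414 hr

Final: 0.09414 hr


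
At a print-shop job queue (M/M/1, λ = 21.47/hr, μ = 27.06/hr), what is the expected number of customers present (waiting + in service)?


ρ = λ/μ = 21.47/27.06 = 0.7934
L = ρ/(1−ρ) = 0.7934/(1 − 0.7934) = 0.7934/0.2066 = 3.8408

Final: 3.8408


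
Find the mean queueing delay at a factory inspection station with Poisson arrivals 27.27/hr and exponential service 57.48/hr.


ρ = 27.27/57.48 = 0.4744
Wq = ρ/(μ−λ) = 0.4744/(57.48 − 27.27) = 0.4744/30.21 = 0.01570 hr

Final: 0.01570 hr


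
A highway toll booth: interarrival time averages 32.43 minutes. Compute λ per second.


λ = 1/(interarrival time) in consistent units.
1 second = 0.0166667 min, so λ = 0.0166667/32.43 = 0.0005139 per second

Final: 0.0005139 /sec


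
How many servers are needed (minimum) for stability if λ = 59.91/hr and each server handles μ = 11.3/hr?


Stability requires cμ > λ ⇔ c > λ/μ.
λ/μ = 59.91/11.3 = 5.3018
Minimum integer c = ⌊5.3018⌋ + 1 = 6
Check: 6·11.3 = 67.80 > 59.91, while 5·11.3 = 56.50 ≤ 59.91

Final: 6 servers


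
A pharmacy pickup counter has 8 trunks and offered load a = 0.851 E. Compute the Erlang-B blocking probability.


B(c,a) = (a^c/c!) / Σ_{k=0}^{c} a^k/k!
a^8/8! = 0.000006822
Σ terms (k=0..8): 1.00000 + 0.85100 + 0.36210 + 0.10272 + 0.02185 + 0.003719 + 0.0005275 + 0.00006413 + 0.000006822 = 2.341987
B = 0.000006822/2.341987 = 0.000002913

Final: 0.000002913


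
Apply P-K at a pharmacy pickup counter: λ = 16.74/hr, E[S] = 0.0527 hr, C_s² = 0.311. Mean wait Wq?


ρ = λ·E[S] = 16.74·0.0527 = 0.8822
E[S²] = E[S]²(1+C_s²) = 0.0527²·(1+0.311) = 0.003641
Wq = λ·E[S²]/(2(1−ρ)) = 16.74·0.003641/(2·0.1178) = 0.25870 hr

Final: 0.25870 hr


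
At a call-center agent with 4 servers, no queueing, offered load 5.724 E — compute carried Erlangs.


B(4,5.724) = 0.451387 (Erlang-B)
Carried load = a(1 − B) = 5.724·(1 − 0.451387) = 5.724·0.548613 = 3.1403 E

Final: 3.1403 Erlangs


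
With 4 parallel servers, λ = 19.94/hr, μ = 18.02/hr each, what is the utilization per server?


ρ = λ/(cμ) = 19.94/(4·18.02) = 19.94/72.08 = 0.2766

Final: 0.2766


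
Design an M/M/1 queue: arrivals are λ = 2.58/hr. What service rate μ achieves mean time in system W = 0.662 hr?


W = 1/(μ−λ) ⇒ μ − λ = 1/W = 1/0.662 = 1.5106
μ = λ + 1/W = 2.58 + 1.5106 = 4.0906 per hr

Final: 4.0906 /hr


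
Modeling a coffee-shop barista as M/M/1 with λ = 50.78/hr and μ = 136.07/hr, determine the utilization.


ρ = λ/μ = 50.78/136.07 = 0.3732

Final: 0.3732


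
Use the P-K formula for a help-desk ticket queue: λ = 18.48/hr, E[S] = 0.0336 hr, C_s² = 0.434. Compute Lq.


ρ = λ·E[S] = 18.48·0.0336 = 0.6209
Lq = ρ²(1+C_s²)/(2(1−ρ)) = 0.3856·(1+0.434)/(2·0.3791)
= 0.3856·1.4340/0.7581 = 0.72926

Final: 0.72926


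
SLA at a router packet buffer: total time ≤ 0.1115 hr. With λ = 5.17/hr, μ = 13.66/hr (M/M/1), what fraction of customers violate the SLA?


W ~ Exponential(μ−λ) for M/M/1.
μ − λ = 13.66 − 5.17 = 8.4900
P(W > t) = e^{−(μ−λ)t} = e^{−0.9466} = 0.388045

Final: 0.388045


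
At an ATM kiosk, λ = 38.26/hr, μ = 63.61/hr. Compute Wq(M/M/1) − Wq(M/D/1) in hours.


ρ = 38.26/63.61 = 0.6015
Wq(M/M/1) = ρ/(μ−λ) = 0.6015/25.35 = 0.02373 hr
Wq(M/D/1) = ρ/(2(μ−λ)) = 0.01186 hr
Savings = 0.02373 − 0.01186 = 0.01186 hr

Final: 0.01186 hr


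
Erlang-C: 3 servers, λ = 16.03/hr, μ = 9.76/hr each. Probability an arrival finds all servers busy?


a = λ/μ = 1.6424; ρ = a/3 = 0.5475
P₀ = 0.177843 (from M/M/c formula)
C(c,a) = [a^c/(c!(1−ρ))]·P₀ = [4.43048/(6·0.4525)]·0.177843
= 1.63176·0.177843 = 0.290196

Final: 0.290196


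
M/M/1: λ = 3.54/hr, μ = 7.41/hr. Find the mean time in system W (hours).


W = 1/(μ−λ) = 1/(7.41 − 3.54) = 1/3.87 = 0.2584 hr

Final: 0.2584 hr


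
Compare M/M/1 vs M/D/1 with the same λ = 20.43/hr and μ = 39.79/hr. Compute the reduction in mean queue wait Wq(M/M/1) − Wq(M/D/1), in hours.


ρ = 20.43/39.79 = 0.5134
Wq(M/M/1) = ρ/(μ−λ) = 0.5134/19.36 = 0.02652 hr
Wq(M/D/1) = ρ/(2(μ−λ)) = 0.01326 hr
Savings = 0.02652 − 0.01326 = 0.01326 hr

Final: 0.01326 hr


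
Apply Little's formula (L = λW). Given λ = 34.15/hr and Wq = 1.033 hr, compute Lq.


Lq = λWq = 34.15·1.033 = 35.2769

Final: 35.2769


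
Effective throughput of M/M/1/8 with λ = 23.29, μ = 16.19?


ρ = 1.4385; P_K = (1−ρ)ρ^8/(1−ρ^9) = 0.316863
λ_eff = λ(1 − P_K) = 23.29·(1 − 0.316863) = 23.29·0.683137 = 15.9103 /hr

Final: 15.9103 /hr


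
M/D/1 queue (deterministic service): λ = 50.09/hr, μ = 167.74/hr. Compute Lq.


ρ = 50.09/167.74 = 0.2986
M/D/1: Lq = ρ²/(2(1−ρ)) = 0.08917/(2·0.7014) = 0.06357

Final: 0.06357


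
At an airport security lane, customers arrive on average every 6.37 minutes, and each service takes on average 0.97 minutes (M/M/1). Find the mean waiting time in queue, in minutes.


λ = 60/6.37 = 9.4192 /hr
μ = 60/0.97 = 61.8557 /hr
ρ = λ/μ = 9.4192/61.8557 = 0.1523
Wq = ρ/(μ−λ) = 0.1523/(61.8557−9.4192) = 0.002904 hr
In minutes: 0.002904·60 = 0.1742 min

Final: 0.1742 min


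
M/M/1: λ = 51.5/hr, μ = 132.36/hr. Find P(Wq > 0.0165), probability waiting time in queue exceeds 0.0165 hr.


ρ = 51.5/132.36 = 0.3891
P(Wq > t) = ρ·e^{−(μ−λ)t} = 0.3891·e^{−1.3342}
= 0.3891·0.263371 = 0.102475

Final: 0.102475


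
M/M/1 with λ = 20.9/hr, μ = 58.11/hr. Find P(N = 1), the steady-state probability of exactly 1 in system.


ρ = 20.9/58.11 = 0.3597
P_n = (1−ρ)·ρ^n = (1 − 0.3597)·0.3597^1 = 0.6403·0.359663 = 0.230305

Final: 0.230305


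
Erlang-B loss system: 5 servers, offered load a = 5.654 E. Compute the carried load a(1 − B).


B(5,5.654) = 0.335558 (Erlang-B)
Carried load = a(1 − B) = 5.654·(1 − 0.335558) = 5.654·0.664442 = 3.7568 E

Final: 3.7568 Erlangs


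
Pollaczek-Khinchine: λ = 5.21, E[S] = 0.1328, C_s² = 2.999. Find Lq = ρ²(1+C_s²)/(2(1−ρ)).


ρ = λ·E[S] = 5.21·0.1328 = 0.6919
Lq = ρ²(1+C_s²)/(2(1−ρ)) = 0.4787·(1+2.999)/(2·0.3081)
= 0.4787·3.9990/0.6162 = 3.10659

Final: 3.10659


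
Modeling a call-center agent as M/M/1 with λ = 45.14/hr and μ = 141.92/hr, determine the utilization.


ρ = λ/μ = 45.14/141.92 = 0.3181

Final: 0.3181


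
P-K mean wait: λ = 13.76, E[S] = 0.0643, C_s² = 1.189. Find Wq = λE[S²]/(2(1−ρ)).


ρ = λ·E[S] = 13.76·0.0643 = 0.8848
E[S²] = E[S]²(1+C_s²) = 0.0643²·(1+1.189) = 0.009050
Wq = λ·E[S²]/(2(1−ρ)) = 13.76·0.009050/(2·0.1152) = 0.54036 hr

Final: 0.54036 hr


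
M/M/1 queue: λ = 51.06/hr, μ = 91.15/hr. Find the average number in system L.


ρ = λ/μ = 51.06/91.15 = 0.5602
L = ρ/(1−ρ) = 0.5602/(1 − 0.5602) = 0.5602/0.4398 = 1.2736

Final: 1.2736


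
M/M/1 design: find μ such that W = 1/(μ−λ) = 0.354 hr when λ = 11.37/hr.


W = 1/(μ−λ) ⇒ μ − λ = 1/W = 1/0.354 = 2.8249
μ = λ + 1/W = 11.37 + 2.8249 = 14.1949 per hr

Final: 14.1949 /hr


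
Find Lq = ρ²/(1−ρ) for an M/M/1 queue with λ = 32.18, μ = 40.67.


ρ = 32.18/40.67 = 0.7912
Lq = ρ²/(1−ρ) = 0.6261/0.2088 = 2.9991

Final: 2.9991


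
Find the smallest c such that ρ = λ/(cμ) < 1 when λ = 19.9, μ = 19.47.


Stability requires cμ > λ ⇔ c > λ/μ.
λ/μ = 19.9/19.47 = 1.0221
Minimum integer c = ⌊1.0221⌋ + 1 = 2
Check: 2·19.47 = 38.94 > 19.9, while 1·19.47 = 19.47 ≤ 19.9

Final: 2 servers


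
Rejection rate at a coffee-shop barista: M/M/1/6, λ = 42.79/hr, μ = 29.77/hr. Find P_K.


ρ = λ/μ = 42.79/29.77 = 1.4374
P_K = (1−ρ)ρ^K/(1−ρ^(K+1)) = (-0.4374·8.818216)/(1 − 12.674889)
= -3.856673/-11.674889 = 0.330339

Final: 0.330339


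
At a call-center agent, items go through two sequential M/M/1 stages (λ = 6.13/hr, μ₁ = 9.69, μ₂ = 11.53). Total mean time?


Each node sees arrival rate λ = 6.13/hr (tandem ⇒ throughput preserved).
W₁ = 1/(μ₁−λ) = 1/(9.69−6.13) = 0.28090 hr
W₂ = 1/(μ₂−λ) = 1/(11.53−6.13) = 0.18519 hr
W_total = W₁ + W₂ = 0.28090 + 0.18519 = 0.46608 hr

Final: 0.46608 hr


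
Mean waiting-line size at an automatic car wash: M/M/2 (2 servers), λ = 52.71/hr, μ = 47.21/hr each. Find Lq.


a = λ/μ = 1.1165; ρ = a/2 = 0.5583
P₀ = 0.283491
Lq = P₀·a^c·ρ / (c!·(1−ρ)²) = 0.283491·1.24657·0.5583/(2·0.19514)
= 0.50548

Final: 0.50548


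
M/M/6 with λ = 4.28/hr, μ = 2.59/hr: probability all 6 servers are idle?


a = λ/μ = 4.28/2.59 = 1.6525; ρ = a/c = 0.2754
Σ_{k=0}^{5} a^k/k! (terms k=0..5) = 1.00000 + 1.65251 + 1.36539 + 0.75211 + 0.31072 + 0.10269 = 5.18342
Tail: a^6/(6!(1−ρ)) = 20.36404/(720·0.7246) = 0.03903
P₀ = 1/(5.18342 + 0.03903) = 1/5.22246 = 0.191481

Final: 0.191481


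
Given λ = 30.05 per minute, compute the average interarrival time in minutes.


Mean interarrival time = 1/λ = 1/30.05 minute = 0.03328 minute
In minutes: 0.03328 × 1 = 0.03328 min

Final: 0.03328 min


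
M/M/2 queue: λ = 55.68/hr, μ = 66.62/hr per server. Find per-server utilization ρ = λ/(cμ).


ρ = λ/(cμ) = 55.68/(2·66.62) = 55.68/133.24 = 0.4179

Final: 0.4179


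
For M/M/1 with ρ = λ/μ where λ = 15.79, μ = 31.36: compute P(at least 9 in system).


ρ = 15.79/31.36 = 0.5035
P(N ≥ n) = ρ^n = 0.5035^9 = 0.002080

Final: 0.002080


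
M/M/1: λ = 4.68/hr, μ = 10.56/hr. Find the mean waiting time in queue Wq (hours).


ρ = 4.68/10.56 = 0.4432
Wq = ρ/(μ−λ) = 0.4432/(10.56 − 4.68) = 0.4432/5.88 = 0.07537 hr

Final: 0.07537 hr


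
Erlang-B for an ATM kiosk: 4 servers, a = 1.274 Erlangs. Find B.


B(c,a) = (a^c/c!) / Σ_{k=0}^{c} a^k/k!
a^4/4! = 0.109766
Σ terms (k=0..4): 1.00000 + 1.27400 + 0.81154 + 0.34463 + 0.10977 = 3.539937
B = 0.109766/3.539937 = 0.031008

Final: 0.031008


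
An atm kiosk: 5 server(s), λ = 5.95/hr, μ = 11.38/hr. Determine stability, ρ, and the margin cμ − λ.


Total capacity cμ = 5·11.38 = 56.90/hr
ρ = λ/(cμ) = 5.95/56.90 = 0.1046
Stable ⇔ ρ < 1: YES
Spare capacity = cμ − λ = 56.90 − 5.95 = 50.95/hr

Final: ρ = 0.1046; stable; margin = 50.95/hr


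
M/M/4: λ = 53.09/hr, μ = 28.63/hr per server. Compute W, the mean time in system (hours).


a = 1.8543; ρ = 0.4636; P₀ = 0.152559
Lq = P₀·a^c·ρ/(c!(1−ρ)²) = 0.12109
Wq = Lq/λ = 0.12109/53.09 = 0.002281 hr
W = Wq + 1/μ = 0.002281 + 0.03493 = 0.03721 hr

Final: 0.03721 hr


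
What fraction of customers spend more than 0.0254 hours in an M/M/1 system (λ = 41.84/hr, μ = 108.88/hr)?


W ~ Exponential(μ−λ) for M/M/1.
μ − λ = 108.88 − 41.84 = 67.0400
P(W > t) = e^{−(μ−λ)t} = e^{−1.7028} = 0.182170

Final: 0.182170


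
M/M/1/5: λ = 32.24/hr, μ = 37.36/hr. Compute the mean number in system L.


ρ = 32.24/37.36 = 0.8630
L = ρ[1 − (K+1)ρ^K + Kρ^(K+1)] / [(1−ρ)(1−ρ^(K+1))]
Numerator: 0.8630·(1 − 6·0.478565 + 5·0.412980) = 0.166991
Denominator: (0.1370)·(0.587020) = 0.080448
L = 0.166991/0.080448 = 2.0758

Final: 2.0758


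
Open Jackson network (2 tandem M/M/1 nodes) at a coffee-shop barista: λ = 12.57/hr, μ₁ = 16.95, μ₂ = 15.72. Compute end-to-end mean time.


Each node sees arrival rate λ = 12.57/hr (tandem ⇒ throughput preserved).
W₁ = 1/(μ₁−λ) = 1/(16.95−12.57) = 0.22831 hr
W₂ = 1/(μ₂−λ) = 1/(15.72−12.57) = 0.31746 hr
W_total = W₁ + W₂ = 0.22831 + 0.31746 = 0.54577 hr

Final: 0.54577 hr


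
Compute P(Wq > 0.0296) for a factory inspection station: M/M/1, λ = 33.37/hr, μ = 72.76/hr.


ρ = 33.37/72.76 = 0.4586
P(Wq > t) = ρ·e^{−(μ−λ)t} = 0.4586·e^{−1.1659}
= 0.4586·0.311628 = 0.142922

Final: 0.142922


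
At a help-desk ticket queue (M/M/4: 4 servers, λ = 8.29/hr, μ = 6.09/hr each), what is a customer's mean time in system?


a = 1.3612; ρ = 0.3403; P₀ = 0.254776
Lq = P₀·a^c·ρ/(c!(1−ρ)²) = 0.02850
Wq = Lq/λ = 0.02850/8.29 = 0.003438 hr
W = Wq + 1/μ = 0.003438 + 0.16420 = 0.16764 hr

Final: 0.16764 hr


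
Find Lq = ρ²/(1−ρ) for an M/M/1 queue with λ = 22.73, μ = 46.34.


ρ = 22.73/46.34 = 0.4905
Lq = ρ²/(1−ρ) = 0.2406/0.5095 = 0.4722

Final: 0.4722


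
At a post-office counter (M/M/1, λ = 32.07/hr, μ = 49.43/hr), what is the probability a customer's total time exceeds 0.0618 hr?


W ~ Exponential(μ−λ) for M/M/1.
μ − λ = 49.43 − 32.07 = 17.3600
P(W > t) = e^{−(μ−λ)t} = e^{−1.0728} = 0.342033

Final: 0.342033


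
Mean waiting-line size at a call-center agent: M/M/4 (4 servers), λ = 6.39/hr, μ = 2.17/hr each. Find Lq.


a = λ/μ = 2.9447; ρ = a/4 = 0.7362
P₀ = 0.040965
Lq = P₀·a^c·ρ / (c!·(1−ρ)²) = 0.040965·75.19076·0.7362/(24·0.06960)
= 1.35742

Final: 1.35742


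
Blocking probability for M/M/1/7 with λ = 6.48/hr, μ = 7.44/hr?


ρ = λ/μ = 6.48/7.44 = 0.8710
P_K = (1−ρ)ρ^K/(1−ρ^(K+1)) = (0.1290·0.380202)/(1 − 0.331144)
= 0.049058/0.668856 = 0.073347

Final: 0.073347


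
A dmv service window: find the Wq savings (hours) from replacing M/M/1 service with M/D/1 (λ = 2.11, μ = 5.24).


ρ = 2.11/5.24 = 0.4027
Wq(M/M/1) = ρ/(μ−λ) = 0.4027/3.13 = 0.12865 hr
Wq(M/D/1) = ρ/(2(μ−λ)) = 0.06432 hr
Savings = 0.12865 − 0.06432 = 0.06432 hr

Final: 0.06432 hr


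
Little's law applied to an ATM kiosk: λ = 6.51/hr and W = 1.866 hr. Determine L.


L = λW = 6.51·1.866 = 12.1477

Final: 12.1477


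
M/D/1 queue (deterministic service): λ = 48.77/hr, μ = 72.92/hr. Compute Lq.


ρ = 48.77/72.92 = 0.6688
M/D/1: Lq = ρ²/(2(1−ρ)) = 0.4473/(2·0.3312) = 0.67532

Final: 0.67532


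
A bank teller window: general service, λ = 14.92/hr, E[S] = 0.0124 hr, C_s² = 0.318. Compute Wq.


ρ = λ·E[S] = 14.92·0.0124 = 0.1850
E[S²] = E[S]²(1+C_s²) = 0.0124²·(1+0.318) = 0.0002027
Wq = λ·E[S²]/(2(1−ρ)) = 14.92·0.0002027/(2·0.8150) = 0.001855 hr

Final: 0.001855 hr


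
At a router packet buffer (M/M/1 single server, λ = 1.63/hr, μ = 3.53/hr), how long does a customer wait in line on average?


ρ = 1.63/3.53 = 0.4618
Wq = ρ/(μ−λ) = 0.4618/(3.53 − 1.63) = 0.4618/1.90 = 0.2430 hr

Final: 0.2430 hr


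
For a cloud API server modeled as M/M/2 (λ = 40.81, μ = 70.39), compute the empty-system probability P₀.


a = λ/μ = 40.81/70.39 = 0.5798; ρ = a/c = 0.2899
Σ_{k=0}^{1} a^k/k! (terms k=0..1) = 1.00000 + 0.57977 = 1.57977
Tail: a^2/(2!(1−ρ)) = 0.33613/(2·0.7101) = 0.23668
P₀ = 1/(1.57977 + 0.23668) = 1/1.81644 = 0.550526

Final: 0.550526


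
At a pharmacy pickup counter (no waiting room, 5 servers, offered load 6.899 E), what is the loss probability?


B(c,a) = (a^c/c!) / Σ_{k=0}^{c} a^k/k!
a^5/5! = 130.241527
Σ terms (k=0..5): 1.00000 + 6.89900 + 23.79810 + 54.72770 + 94.39160 + 130.24153 = 311.057924
B = 130.241527/311.057924 = 0.418705

Final: 0.418705


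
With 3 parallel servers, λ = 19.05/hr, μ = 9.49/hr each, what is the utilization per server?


ρ = λ/(cμ) = 19.05/(3·9.49) = 19.05/28.47 = 0.6691

Final: 0.6691


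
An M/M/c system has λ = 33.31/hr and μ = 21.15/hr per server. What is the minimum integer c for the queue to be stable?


Stability requires cμ > λ ⇔ c > λ/μ.
λ/μ = 33.31/21.15 = 1.5749
Minimum integer c = ⌊1.5749⌋ + 1 = 2
Check: 2·21.15 = 42.30 > 33.31, while 1·21.15 = 21.15 ≤ 33.31

Final: 2 servers


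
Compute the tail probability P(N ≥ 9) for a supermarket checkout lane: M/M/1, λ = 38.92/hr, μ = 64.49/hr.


ρ = 38.92/64.49 = 0.6035
P(N ≥ n) = ρ^n = 0.6035^9 = 0.010620

Final: 0.010620


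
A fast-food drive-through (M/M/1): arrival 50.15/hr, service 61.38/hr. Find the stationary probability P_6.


ρ = 50.15/61.38 = 0.8170
P_n = (1−ρ)·ρ^n = (1 − 0.8170)·0.8170^6 = 0.1830·0.297484 = 0.054427

Final: 0.054427


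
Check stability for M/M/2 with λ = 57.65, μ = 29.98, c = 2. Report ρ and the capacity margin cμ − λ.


Total capacity cμ = 2·29.98 = 59.96/hr
ρ = λ/(cμ) = 57.65/59.96 = 0.9615
Stable ⇔ ρ < 1: YES
Spare capacity = cμ − λ = 59.96 − 57.65 = 2.31/hr

Final: ρ = 0.9615; stable; margin = 2.31/hr


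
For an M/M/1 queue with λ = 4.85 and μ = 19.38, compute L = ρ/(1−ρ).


ρ = λ/μ = 4.85/19.38 = 0.2503
L = ρ/(1−ρ) = 0.2503/(1 − 0.2503) = 0.2503/0.7497 = 0.3338

Final: 0.3338


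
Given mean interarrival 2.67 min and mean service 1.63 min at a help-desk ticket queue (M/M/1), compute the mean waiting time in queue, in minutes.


λ = 60/2.67 = 22.4719 /hr
μ = 60/1.63 = 36.8098 /hr
ρ = λ/μ = 22.4719/36.8098 = 0.6105
Wq = ρ/(μ−λ) = 0.6105/(36.8098−22.4719) = 0.04258 hr
In minutes: 0.04258·60 = 2.555 min

Final: 2.555 min


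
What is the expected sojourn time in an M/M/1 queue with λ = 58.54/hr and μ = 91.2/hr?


W = 1/(μ−λ) = 1/(91.2 − 58.54) = 1/32.66 = 0.03062 hr

Final: 0.03062 hr


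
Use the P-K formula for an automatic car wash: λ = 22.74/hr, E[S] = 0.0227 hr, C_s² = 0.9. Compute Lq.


ρ = λ·E[S] = 22.74·0.0227 = 0.5162
Lq = ρ²(1+C_s²)/(2(1−ρ)) = 0.2665·(1+0.9)/(2·0.4838)
= 0.2665·1.9000/0.9676 = 0.52323

Final: 0.52323


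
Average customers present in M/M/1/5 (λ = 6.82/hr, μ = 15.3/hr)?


ρ = 6.82/15.3 = 0.4458
L = ρ[1 − (K+1)ρ^K + Kρ^(K+1)] / [(1−ρ)(1−ρ^(K+1))]
Numerator: 0.4458·(1 − 6·0.017598 + 5·0.007844) = 0.416169
Denominator: (0.5542)·(0.992156) = 0.549901
L = 0.416169/0.549901 = 0.7568

Final: 0.7568


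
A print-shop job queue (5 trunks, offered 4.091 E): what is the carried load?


B(5,4.091) = 0.207183 (Erlang-B)
Carried load = a(1 − B) = 4.091·(1 − 0.207183) = 4.091·0.792817 = 3.2434 E

Final: 3.2434 Erlangs


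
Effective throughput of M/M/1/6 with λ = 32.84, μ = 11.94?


ρ = 2.7504; P_K = (1−ρ)ρ^6/(1−ρ^7) = 0.636954
λ_eff = λ(1 − P_K) = 32.84·(1 − 0.636954) = 32.84·0.363046 = 11.9224 /hr

Final: 11.9224 /hr


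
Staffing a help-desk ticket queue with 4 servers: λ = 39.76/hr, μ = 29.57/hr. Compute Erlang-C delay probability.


a = λ/μ = 1.3446; ρ = a/4 = 0.3362
P₀ = 0.259140 (from M/M/c formula)
C(c,a) = [a^c/(c!(1−ρ))]·P₀ = [3.26874/(24·0.6638)]·0.259140
= 0.20516·0.259140 = 0.053166

Final: 0.053166


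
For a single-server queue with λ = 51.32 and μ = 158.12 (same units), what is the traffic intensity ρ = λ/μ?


ρ = λ/μ = 51.32/158.12 = 0.3246

Final: 0.3246


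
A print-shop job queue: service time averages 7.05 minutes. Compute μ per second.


μ = 1/(service time) in consistent units.
1 second = 0.0166667 min, so μ = 0.0166667/7.05 = 0.002364 per second

Final: 0.002364 /sec


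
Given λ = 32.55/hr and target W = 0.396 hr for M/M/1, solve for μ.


W = 1/(μ−λ) ⇒ μ − λ = 1/W = 1/0.396 = 2.5253
μ = λ + 1/W = 32.55 + 2.5253 = 35.0753 per hr

Final: 35.0753 /hr


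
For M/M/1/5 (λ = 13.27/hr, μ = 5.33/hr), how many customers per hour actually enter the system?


ρ = 2.4897; P_K = (1−ρ)ρ^5/(1−ρ^6) = 0.600865
λ_eff = λ(1 − P_K) = 13.27·(1 − 0.600865) = 13.27·0.399135 = 5.2965 /hr

Final: 5.2965 /hr


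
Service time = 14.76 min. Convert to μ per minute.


μ = 1/(service time) in consistent units.
1 minute = 1 min, so μ = 1/14.76 = 0.06775 per minute

Final: 0.06775 /min


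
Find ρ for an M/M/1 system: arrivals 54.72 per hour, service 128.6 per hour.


ρ = λ/μ = 54.72/128.6 = 0.4255

Final: 0.4255


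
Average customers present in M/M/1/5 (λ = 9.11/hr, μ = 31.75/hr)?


ρ = 9.11/31.75 = 0.2869
L = ρ[1 − (K+1)ρ^K + Kρ^(K+1)] / [(1−ρ)(1−ρ^(K+1))]
Numerator: 0.2869·(1 − 6·0.001945 + 5·0.0005580) = 0.284382
Denominator: (0.7131)·(0.999442) = 0.712673
L = 0.284382/0.712673 = 0.3990

Final: 0.3990


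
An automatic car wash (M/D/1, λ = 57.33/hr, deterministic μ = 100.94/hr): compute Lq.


ρ = 57.33/100.94 = 0.5680
M/D/1: Lq = ρ²/(2(1−ρ)) = 0.3226/(2·0.4320) = 0.37332

Final: 0.37332


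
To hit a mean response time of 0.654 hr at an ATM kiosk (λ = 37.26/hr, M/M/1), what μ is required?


W = 1/(μ−λ) ⇒ μ − λ = 1/W = 1/0.654 = 1.5291
μ = λ + 1/W = 37.26 + 1.5291 = 38.7891 per hr

Final: 38.7891 /hr


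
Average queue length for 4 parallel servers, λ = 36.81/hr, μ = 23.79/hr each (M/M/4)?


a = λ/μ = 1.5473; ρ = a/4 = 0.3868
P₀ = 0.210472
Lq = P₀·a^c·ρ / (c!·(1−ρ)²) = 0.210472·5.73173·0.3868/(24·0.37599)
= 0.05171

Final: 0.05171


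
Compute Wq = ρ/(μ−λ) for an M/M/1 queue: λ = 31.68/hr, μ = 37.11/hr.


ρ = 31.68/37.11 = 0.8537
Wq = ρ/(μ−λ) = 0.8537/(37.11 − 31.68) = 0.8537/5.43 = 0.1572 hr

Final: 0.1572 hr


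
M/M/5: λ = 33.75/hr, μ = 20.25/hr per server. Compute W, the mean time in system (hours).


a = 1.6667; ρ = 0.3333; P₀ = 0.188345
Lq = P₀·a^c·ρ/(c!(1−ρ)²) = 0.01514
Wq = Lq/λ = 0.01514/33.75 = 0.0004485 hr
W = Wq + 1/μ = 0.0004485 + 0.04938 = 0.04983 hr

Final: 0.04983 hr


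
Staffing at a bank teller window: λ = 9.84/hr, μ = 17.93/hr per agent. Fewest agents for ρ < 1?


Stability requires cμ > λ ⇔ c > λ/μ.
λ/μ = 9.84/17.93 = 0.5488
Minimum integer c = ⌊0.5488⌋ + 1 = 1
Check: 1·17.93 = 17.93 > 9.84, while 0·17.93 = 0.00 ≤ 9.84

Final: 1 servers


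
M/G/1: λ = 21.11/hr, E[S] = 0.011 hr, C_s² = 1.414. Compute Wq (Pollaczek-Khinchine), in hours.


ρ = λ·E[S] = 21.11·0.011 = 0.2322
E[S²] = E[S]²(1+C_s²) = 0.011²·(1+1.414) = 0.0002921
Wq = λ·E[S²]/(2(1−ρ)) = 21.11·0.0002921/(2·0.7678) = 0.004015 hr

Final: 0.004015 hr


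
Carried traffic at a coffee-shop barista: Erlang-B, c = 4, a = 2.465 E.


B(4,2.465) = 0.145985 (Erlang-B)
Carried load = a(1 − B) = 2.465·(1 − 0.145985) = 2.465·0.854015 = 2.1051 E

Final: 2.1051 Erlangs


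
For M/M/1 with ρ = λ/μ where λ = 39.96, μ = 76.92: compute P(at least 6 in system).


ρ = 39.96/76.92 = 0.5195
P(N ≥ n) = ρ^n = 0.5195^6 = 0.019657

Final: 0.019657


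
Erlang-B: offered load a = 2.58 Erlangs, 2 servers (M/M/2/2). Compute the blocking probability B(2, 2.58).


B(c,a) = (a^c/c!) / Σ_{k=0}^{c} a^k/k!
a^2/2! = 3.328200
Σ terms (k=0..2): 1.00000 + 2.58000 + 3.32820 = 6.908200
B = 3.328200/6.908200 = 0.481775

Final: 0.481775


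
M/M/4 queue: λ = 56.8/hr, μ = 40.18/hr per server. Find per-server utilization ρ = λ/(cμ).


ρ = λ/(cμ) = 56.8/(4·40.18) = 56.8/160.72 = 0.3534

Final: 0.3534


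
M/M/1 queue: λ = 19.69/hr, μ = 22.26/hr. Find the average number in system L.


ρ = λ/μ = 19.69/22.26 = 0.8845
L = ρ/(1−ρ) = 0.8845/(1 − 0.8845) = 0.8845/0.1155 = 7.6615

Final: 7.6615


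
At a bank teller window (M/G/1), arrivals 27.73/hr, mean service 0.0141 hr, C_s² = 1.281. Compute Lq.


ρ = λ·E[S] = 27.73·0.0141 = 0.3910
Lq = ρ²(1+C_s²)/(2(1−ρ)) = 0.1529·(1+1.281)/(2·0.6090)
= 0.1529·2.2810/1.2180 = 0.28629

Final: 0.28629


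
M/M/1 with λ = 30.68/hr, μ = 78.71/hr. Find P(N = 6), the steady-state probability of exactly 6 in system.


ρ = 30.68/78.71 = 0.3898
P_n = (1−ρ)·ρ^n = (1 − 0.3898)·0.3898^6 = 0.6102·0.003507 = 0.002140

Final: 0.002140


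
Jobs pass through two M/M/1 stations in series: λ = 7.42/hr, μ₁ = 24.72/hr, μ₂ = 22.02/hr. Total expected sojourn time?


Each node sees arrival rate λ = 7.42/hr (tandem ⇒ throughput preserved).
W₁ = 1/(μ₁−λ) = 1/(24.72−7.42) = 0.05780 hr
W₂ = 1/(μ₂−λ) = 1/(22.02−7.42) = 0.06849 hr
W_total = W₁ + W₂ = 0.05780 + 0.06849 = 0.12630 hr

Final: 0.12630 hr


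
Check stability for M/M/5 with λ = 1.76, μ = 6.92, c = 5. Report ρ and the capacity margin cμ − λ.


Total capacity cμ = 5·6.92 = 34.60/hr
ρ = λ/(cμ) = 1.76/34.60 = 0.05087
Stable ⇔ ρ < 1: YES
Spare capacity = cμ − λ = 34.60 − 1.76 = 32.84/hr

Final: ρ = 0.05087; stable; margin = 32.84/hr


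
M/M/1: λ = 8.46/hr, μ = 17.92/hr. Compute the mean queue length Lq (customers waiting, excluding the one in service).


ρ = 8.46/17.92 = 0.4721
Lq = ρ²/(1−ρ) = 0.2229/0.5279 = 0.4222

Final: 0.4222


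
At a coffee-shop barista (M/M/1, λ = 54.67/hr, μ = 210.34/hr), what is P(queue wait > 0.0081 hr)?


ρ = 54.67/210.34 = 0.2599
P(Wq > t) = ρ·e^{−(μ−λ)t} = 0.2599·e^{−1.2609}
= 0.2599·0.283391 = 0.073657

Final: 0.073657


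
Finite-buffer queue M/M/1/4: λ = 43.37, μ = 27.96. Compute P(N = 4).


ρ = λ/μ = 43.37/27.96 = 1.5511
P_K = (1−ρ)ρ^K/(1−ρ^(K+1)) = (-0.5511·5.789073)/(1 − 8.979689)
= -3.190616/-7.979689 = 0.399842

Final: 0.399842


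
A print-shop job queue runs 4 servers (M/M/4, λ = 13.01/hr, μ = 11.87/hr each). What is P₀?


a = λ/μ = 13.01/11.87 = 1.0960; ρ = a/c = 0.2740
Σ_{k=0}^{3} a^k/k! (terms k=0..3) = 1.00000 + 1.09604 + 0.60065 + 0.21945 = 2.91614
Tail: a^4/(4!(1−ρ)) = 1.44313/(24·0.7260) = 0.08283
P₀ = 1/(2.91614 + 0.08283) = 1/2.99896 = 0.333448

Final: 0.333448


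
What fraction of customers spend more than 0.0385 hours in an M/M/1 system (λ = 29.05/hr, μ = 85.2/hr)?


W ~ Exponential(μ−λ) for M/M/1.
μ − λ = 85.2 − 29.05 = 56.1500
P(W > t) = e^{−(μ−λ)t} = e^{−2.1618} = 0.115121

Final: 0.115121


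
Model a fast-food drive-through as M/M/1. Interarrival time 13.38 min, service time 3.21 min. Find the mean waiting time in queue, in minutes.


λ = 60/13.38 = 4.4843 /hr
μ = 60/3.21 = 18.6916 /hr
ρ = λ/μ = 4.4843/18.6916 = 0.2399
Wq = ρ/(μ−λ) = 0.2399/(18.6916−4.4843) = 0.01689 hr
In minutes: 0.01689·60 = 1.013 min

Final: 1.013 min


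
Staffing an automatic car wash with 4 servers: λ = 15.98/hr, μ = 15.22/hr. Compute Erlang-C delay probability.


a = λ/μ = 1.0499; ρ = a/4 = 0.2625
P₀ = 0.349324 (from M/M/c formula)
C(c,a) = [a^c/(c!(1−ρ))]·P₀ = [1.21520/(24·0.7375)]·0.349324
= 0.06865·0.349324 = 0.023982

Final: 0.023982


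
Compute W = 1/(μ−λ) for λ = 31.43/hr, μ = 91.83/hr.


W = 1/(μ−λ) = 1/(91.83 − 31.43) = 1/60.40 = 0.01656 hr

Final: 0.01656 hr


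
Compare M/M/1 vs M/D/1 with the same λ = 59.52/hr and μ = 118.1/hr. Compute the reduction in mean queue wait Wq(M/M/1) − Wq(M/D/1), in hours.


ρ = 59.52/118.1 = 0.5040
Wq(M/M/1) = ρ/(μ−λ) = 0.5040/58.58 = 0.008603 hr
Wq(M/D/1) = ρ/(2(μ−λ)) = 0.004302 hr
Savings = 0.008603 − 0.004302 = 0.004302 hr

Final: 0.004302 hr


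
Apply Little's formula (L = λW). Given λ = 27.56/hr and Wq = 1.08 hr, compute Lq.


Lq = λWq = 27.56·1.08 = 29.7648

Final: 29.7648


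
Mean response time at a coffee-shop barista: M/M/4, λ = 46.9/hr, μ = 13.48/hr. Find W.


a = 3.4792; ρ = 0.8698; P₀ = 0.015517
Lq = P₀·a^c·ρ/(c!(1−ρ)²) = 4.86147
Wq = Lq/λ = 4.86147/46.9 = 0.10366 hr
W = Wq + 1/μ = 0.10366 + 0.07418 = 0.17784 hr

Final: 0.17784 hr


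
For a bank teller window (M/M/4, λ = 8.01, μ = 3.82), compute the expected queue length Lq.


a = λ/μ = 2.0969; ρ = a/4 = 0.5242
P₀ = 0.117304
Lq = P₀·a^c·ρ / (c!·(1−ρ)²) = 0.117304·19.33199·0.5242/(24·0.22637)
= 0.21881

Final: 0.21881


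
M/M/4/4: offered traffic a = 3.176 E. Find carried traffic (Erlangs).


B(4,3.176) = 0.225523 (Erlang-B)
Carried load = a(1 − B) = 3.176·(1 − 0.225523) = 3.176·0.774477 = 2.4597 E

Final: 2.4597 Erlangs


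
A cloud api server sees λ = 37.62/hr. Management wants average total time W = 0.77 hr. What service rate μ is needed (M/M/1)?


W = 1/(μ−λ) ⇒ μ − λ = 1/W = 1/0.77 = 1.2987
μ = λ + 1/W = 37.62 + 1.2987 = 38.9187 per hr

Final: 38.9187 /hr


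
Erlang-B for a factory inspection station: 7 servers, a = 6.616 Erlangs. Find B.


B(c,a) = (a^c/c!) / Σ_{k=0}^{c} a^k/k!
a^7/7! = 110.087482
Σ terms (k=0..7): 1.00000 + 6.61600 + 21.88573 + 48.26533 + 79.83085 + 105.63218 + 116.47708 + 110.08748 = 489.794645
B = 110.087482/489.794645 = 0.224763

Final: 0.224763


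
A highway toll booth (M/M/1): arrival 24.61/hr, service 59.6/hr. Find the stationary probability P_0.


ρ = 24.61/59.6 = 0.4129
P_n = (1−ρ)·ρ^n = (1 − 0.4129)·0.4129^0 = 0.5871·1.000000 = 0.587081

Final: 0.587081


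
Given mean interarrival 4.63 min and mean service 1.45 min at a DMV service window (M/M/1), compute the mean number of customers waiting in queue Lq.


λ = 60/4.63 = 12.9590 /hr
μ = 60/1.45 = 41.3793 /hr
ρ = λ/μ = 12.9590/41.3793 = 0.3132
Lq = ρ²/(1−ρ) = 0.09808/0.6868 = 0.1428

Final: 0.1428


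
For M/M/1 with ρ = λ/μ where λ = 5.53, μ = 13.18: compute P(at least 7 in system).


ρ = 5.53/13.18 = 0.4196
P(N ≥ n) = ρ^n = 0.4196^7 = 0.002289

Final: 0.002289


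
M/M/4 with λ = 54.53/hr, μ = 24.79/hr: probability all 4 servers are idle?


a = λ/μ = 54.53/24.79 = 2.1997; ρ = a/c = 0.5499
Σ_{k=0}^{3} a^k/k! (terms k=0..3) = 1.00000 + 2.19968 + 2.41929 + 1.77389 = 7.39285
Tail: a^4/(4!(1−ρ)) = 23.41186/(24·0.4501) = 2.16738
P₀ = 1/(7.39285 + 2.16738) = 1/9.56023 = 0.104600

Final: 0.104600


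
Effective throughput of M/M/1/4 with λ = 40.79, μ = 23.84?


ρ = 1.7110; P_K = (1−ρ)ρ^4/(1−ρ^5) = 0.445956
λ_eff = λ(1 − P_K) = 40.79·(1 − 0.445956) = 40.79·0.554044 = 22.5995 /hr

Final: 22.5995 /hr


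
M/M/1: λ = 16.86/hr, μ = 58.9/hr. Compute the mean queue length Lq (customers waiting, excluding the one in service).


ρ = 16.86/58.9 = 0.2862
Lq = ρ²/(1−ρ) = 0.08194/0.7138 = 0.1148

Final: 0.1148


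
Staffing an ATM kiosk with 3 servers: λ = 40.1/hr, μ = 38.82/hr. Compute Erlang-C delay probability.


a = λ/μ = 1.0330; ρ = a/3 = 0.3443
P₀ = 0.351289 (from M/M/c formula)
C(c,a) = [a^c/(c!(1−ρ))]·P₀ = [1.10222/(6·0.6557)]·0.351289
= 0.28017·0.351289 = 0.098422

Final: 0.098422


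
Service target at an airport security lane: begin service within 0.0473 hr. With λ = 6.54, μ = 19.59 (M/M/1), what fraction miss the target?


ρ = 6.54/19.59 = 0.3338
P(Wq > t) = ρ·e^{−(μ−λ)t} = 0.3338·e^{−0.6173}
= 0.3338·0.539418 = 0.180081

Final: 0.180081


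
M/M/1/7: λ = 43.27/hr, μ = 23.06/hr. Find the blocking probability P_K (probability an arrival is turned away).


ρ = λ/μ = 43.27/23.06 = 1.8764
P_K = (1−ρ)ρ^K/(1−ρ^(K+1)) = (-0.8764·81.901743)/(1 − 153.681198)
= -71.779455/-152.681198 = 0.470126

Final: 0.470126


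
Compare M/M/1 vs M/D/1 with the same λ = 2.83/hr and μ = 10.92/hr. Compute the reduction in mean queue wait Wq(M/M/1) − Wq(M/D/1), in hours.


ρ = 2.83/10.92 = 0.2592
Wq(M/M/1) = ρ/(μ−λ) = 0.2592/8.09 = 0.03203 hr
Wq(M/D/1) = ρ/(2(μ−λ)) = 0.01602 hr
Savings = 0.03203 − 0.01602 = 0.01602 hr

Final: 0.01602 hr


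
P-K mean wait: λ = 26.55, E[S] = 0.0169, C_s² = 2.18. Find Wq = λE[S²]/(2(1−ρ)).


ρ = λ·E[S] = 26.55·0.0169 = 0.4487
E[S²] = E[S]²(1+C_s²) = 0.0169²·(1+2.18) = 0.0009082
Wq = λ·E[S²]/(2(1−ρ)) = 26.55·0.0009082/(2·0.5513) = 0.02187 hr

Final: 0.02187 hr


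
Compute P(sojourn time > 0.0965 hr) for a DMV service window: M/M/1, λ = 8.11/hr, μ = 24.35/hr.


W ~ Exponential(μ−λ) for M/M/1.
μ − λ = 24.35 − 8.11 = 16.2400
P(W > t) = e^{−(μ−λ)t} = e^{−1.5672} = 0.208637

Final: 0.208637


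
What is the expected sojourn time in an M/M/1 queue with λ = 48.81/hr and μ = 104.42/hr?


W = 1/(μ−λ) = 1/(104.42 − 48.81) = 1/55.61 = 0.01798 hr

Final: 0.01798 hr


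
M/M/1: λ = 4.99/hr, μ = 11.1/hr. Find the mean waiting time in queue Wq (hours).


ρ = 4.99/11.1 = 0.4495
Wq = ρ/(μ−λ) = 0.4495/(11.1 − 4.99) = 0.4495/6.11 = 0.07358 hr

Final: 0.07358 hr


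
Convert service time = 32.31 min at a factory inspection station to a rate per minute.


μ = 1/(service time) in consistent units.
1 minute = 1 min, so μ = 1/32.31 = 0.03095 per minute

Final: 0.03095 /min


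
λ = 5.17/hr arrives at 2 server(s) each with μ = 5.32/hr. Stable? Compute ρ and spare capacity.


Total capacity cμ = 2·5.32 = 10.64/hr
ρ = λ/(cμ) = 5.17/10.64 = 0.4859
Stable ⇔ ρ < 1: YES
Spare capacity = cμ − λ = 10.64 − 5.17 = 5.47/hr

Final: ρ = 0.4859; stable; margin = 5.47/hr


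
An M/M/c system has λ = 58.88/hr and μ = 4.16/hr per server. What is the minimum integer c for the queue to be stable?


Stability requires cμ > λ ⇔ c > λ/μ.
λ/μ = 58.88/4.16 = 14.1538
Minimum integer c = ⌊14.1538⌋ + 1 = 15
Check: 15·4.16 = 62.40 > 58.88, while 14·4.16 = 58.24 ≤ 58.88

Final: 15 servers


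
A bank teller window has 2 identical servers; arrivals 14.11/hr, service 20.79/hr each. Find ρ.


ρ = λ/(cμ) = 14.11/(2·20.79) = 14.11/41.58 = 0.3393

Final: 0.3393


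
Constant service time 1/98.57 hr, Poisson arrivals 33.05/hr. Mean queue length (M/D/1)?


ρ = 33.05/98.57 = 0.3353
M/D/1: Lq = ρ²/(2(1−ρ)) = 0.1124/(2·0.6647) = 0.08457

Final: 0.08457


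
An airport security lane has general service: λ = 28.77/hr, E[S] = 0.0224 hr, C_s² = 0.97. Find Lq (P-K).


ρ = λ·E[S] = 28.77·0.0224 = 0.6444
Lq = ρ²(1+C_s²)/(2(1−ρ)) = 0.4153·(1+0.97)/(2·0.3556)
= 0.4153·1.9700/0.7111 = 1.15056

Final: 1.15056


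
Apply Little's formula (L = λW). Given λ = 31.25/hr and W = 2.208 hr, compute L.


L = λW = 31.25·2.208 = 69.0000

Final: 69.0000


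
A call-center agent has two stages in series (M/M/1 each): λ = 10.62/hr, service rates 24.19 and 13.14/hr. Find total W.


Each node sees arrival rate λ = 10.62/hr (tandem ⇒ throughput preserved).
W₁ = 1/(μ₁−λ) = 1/(24.19−10.62) = 0.07369 hr
W₂ = 1/(μ₂−λ) = 1/(13.14−10.62) = 0.39683 hr
W_total = W₁ + W₂ = 0.07369 + 0.39683 = 0.47052 hr

Final: 0.47052 hr


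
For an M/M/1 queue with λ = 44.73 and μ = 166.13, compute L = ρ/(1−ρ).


ρ = λ/μ = 44.73/166.13 = 0.2692
L = ρ/(1−ρ) = 0.2692/(1 − 0.2692) = 0.2692/0.7308 = 0.3685

Final: 0.3685


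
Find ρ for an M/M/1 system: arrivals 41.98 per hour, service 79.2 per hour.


ρ = λ/μ = 41.98/79.2 = 0.5301

Final: 0.5301


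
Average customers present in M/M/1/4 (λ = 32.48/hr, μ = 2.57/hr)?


ρ = 32.48/2.57 = 12.6381
L = ρ[1 − (K+1)ρ^K + Kρ^(K+1)] / [(1−ρ)(1−ρ^(K+1))]
Numerator: 12.6381·(1 − 5·25511.241204 + 4·322414.441366) = 14686805.887460
Denominator: (-11.6381)·(-322413.441366) = 3752290.284541
L = 14686805.887460/3752290.284541 = 3.9141

Final: 3.9141


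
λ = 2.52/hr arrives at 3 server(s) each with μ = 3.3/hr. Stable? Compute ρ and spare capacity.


Total capacity cμ = 3·3.3 = 9.90/hr
ρ = λ/(cμ) = 2.52/9.90 = 0.2545
Stable ⇔ ρ < 1: YES
Spare capacity = cμ − λ = 9.90 − 2.52 = 7.38/hr

Final: ρ = 0.2545; stable; margin = 7.38/hr


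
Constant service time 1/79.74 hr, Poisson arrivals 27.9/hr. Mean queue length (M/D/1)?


ρ = 27.9/79.74 = 0.3499
M/D/1: Lq = ρ²/(2(1−ρ)) = 0.1224/(2·0.6501) = 0.09415

Final: 0.09415


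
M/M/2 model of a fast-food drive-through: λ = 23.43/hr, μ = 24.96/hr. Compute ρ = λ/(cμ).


ρ = λ/(cμ) = 23.43/(2·24.96) = 23.43/49.92 = 0.4694

Final: 0.4694


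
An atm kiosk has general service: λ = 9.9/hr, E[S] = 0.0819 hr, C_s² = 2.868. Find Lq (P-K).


ρ = λ·E[S] = 9.9·0.0819 = 0.8108
Lq = ρ²(1+C_s²)/(2(1−ρ)) = 0.6574·(1+2.868)/(2·0.1892)
= 0.6574·3.8680/0.3784 = 6.72042

Final: 6.72042


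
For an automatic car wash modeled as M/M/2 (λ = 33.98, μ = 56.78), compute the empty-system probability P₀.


a = λ/μ = 33.98/56.78 = 0.5985; ρ = a/c = 0.2992
Σ_{k=0}^{1} a^k/k! (terms k=0..1) = 1.00000 + 0.59845 = 1.59845
Tail: a^2/(2!(1−ρ)) = 0.35814/(2·0.7008) = 0.25553
P₀ = 1/(1.59845 + 0.25553) = 1/1.85398 = 0.539379

Final: 0.539379


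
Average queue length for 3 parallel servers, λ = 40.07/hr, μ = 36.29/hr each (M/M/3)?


a = λ/μ = 1.1042; ρ = a/3 = 0.3681
P₀ = 0.325863
Lq = P₀·a^c·ρ / (c!·(1−ρ)²) = 0.325863·1.34616·0.3681/(6·0.39936)
= 0.06738

Final: 0.06738


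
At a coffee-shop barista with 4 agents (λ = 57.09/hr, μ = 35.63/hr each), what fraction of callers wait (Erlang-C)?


a = λ/μ = 1.6023; ρ = a/4 = 0.4006
P₀ = 0.198816 (from M/M/c formula)
C(c,a) = [a^c/(c!(1−ρ))]·P₀ = [6.59139/(24·0.5994)]·0.198816
= 0.45817·0.198816 = 0.091092

Final: 0.091092


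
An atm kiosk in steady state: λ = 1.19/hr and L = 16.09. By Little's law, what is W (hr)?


W = L/λ = 16.09/1.19 = 13.5210 hr

Final: 13.5210 hr


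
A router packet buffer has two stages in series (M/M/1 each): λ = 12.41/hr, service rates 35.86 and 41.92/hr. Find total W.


Each node sees arrival rate λ = 12.41/hr (tandem ⇒ throughput preserved).
W₁ = 1/(μ₁−λ) = 1/(35.86−12.41) = 0.04264 hr
W₂ = 1/(μ₂−λ) = 1/(41.92−12.41) = 0.03389 hr
W_total = W₁ + W₂ = 0.04264 + 0.03389 = 0.07653 hr

Final: 0.07653 hr


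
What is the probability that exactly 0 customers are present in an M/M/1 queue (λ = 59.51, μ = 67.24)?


ρ = 59.51/67.24 = 0.8850
P_n = (1−ρ)·ρ^n = (1 − 0.8850)·0.8850^0 = 0.1150·1.000000 = 0.114961

Final: 0.114961


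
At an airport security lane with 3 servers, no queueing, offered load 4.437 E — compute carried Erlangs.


B(3,4.437) = 0.487902 (Erlang-B)
Carried load = a(1 − B) = 4.437·(1 − 0.487902) = 4.437·0.512098 = 2.2722 E

Final: 2.2722 Erlangs


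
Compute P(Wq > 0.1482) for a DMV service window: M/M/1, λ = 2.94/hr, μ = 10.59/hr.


ρ = 2.94/10.59 = 0.2776
P(Wq > t) = ρ·e^{−(μ−λ)t} = 0.2776·e^{−1.1337}
= 0.2776·0.321831 = 0.089347

Final: 0.089347


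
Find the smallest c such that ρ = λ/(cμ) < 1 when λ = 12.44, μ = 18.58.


Stability requires cμ > λ ⇔ c > λ/μ.
λ/μ = 12.44/18.58 = 0.6695
Minimum integer c = ⌊0.6695⌋ + 1 = 1
Check: 1·18.58 = 18.58 > 12.44, while 0·18.58 = 0.00 ≤ 12.44

Final: 1 servers


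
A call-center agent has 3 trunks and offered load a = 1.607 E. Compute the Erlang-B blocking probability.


B(c,a) = (a^c/c!) / Σ_{k=0}^{c} a^k/k!
a^3/3! = 0.691666
Σ terms (k=0..3): 1.00000 + 1.60700 + 1.29122 + 0.69167 = 4.589890
B = 0.691666/4.589890 = 0.150693

Final: 0.150693


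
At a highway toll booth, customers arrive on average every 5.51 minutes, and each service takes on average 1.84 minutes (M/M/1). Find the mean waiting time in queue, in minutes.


λ = 60/5.51 = 10.8893 /hr
μ = 60/1.84 = 32.6087 /hr
ρ = λ/μ = 10.8893/32.6087 = 0.3339
Wq = ρ/(μ−λ) = 0.3339/(32.6087−10.8893) = 0.01538 hr
In minutes: 0.01538·60 = 0.9225 min

Final: 0.9225 min
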